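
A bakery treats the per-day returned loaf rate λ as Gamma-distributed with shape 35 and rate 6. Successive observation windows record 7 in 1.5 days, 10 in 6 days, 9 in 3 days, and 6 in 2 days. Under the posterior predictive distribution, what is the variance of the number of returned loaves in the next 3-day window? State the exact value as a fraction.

17286/1369

Total count: 7 + 10 + 9 + 6 = 32.
Total exposure: 1.5 + 6 + 3 + 2 = 12.5 days.
By Gamma–Poisson conjugacy, the posterior is Gamma(α + Σx, β + Σt) = Gamma(35 + 32, 6 + 12.5) = Gamma(67, 37/2).
The posterior predictive for a window of length T is Negative Binomial with variance T·α'·(β'+T)/β'² = 3·67·(43/2)/(1369/4) = 17286/1369.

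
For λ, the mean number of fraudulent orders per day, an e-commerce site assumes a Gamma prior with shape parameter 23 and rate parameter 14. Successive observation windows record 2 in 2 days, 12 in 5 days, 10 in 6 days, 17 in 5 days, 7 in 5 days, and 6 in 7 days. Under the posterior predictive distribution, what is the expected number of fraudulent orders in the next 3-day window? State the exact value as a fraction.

Total count: 2 + 12 + 10 + 17 + 7 + 6 = 54.
Total exposure: 2 + 5 + 6 + 5 + 5 + 7 = 30 days.
By Gamma–Poisson conjugacy, the posterior is Gamma(α + Σx, β + Σt) = Gamma(23 + 54, 14 + 30) = Gamma(77, 44).
Predictive mean over a 3-day window = T·E[λ|data] = 3·77/44 = 21/4.

21/4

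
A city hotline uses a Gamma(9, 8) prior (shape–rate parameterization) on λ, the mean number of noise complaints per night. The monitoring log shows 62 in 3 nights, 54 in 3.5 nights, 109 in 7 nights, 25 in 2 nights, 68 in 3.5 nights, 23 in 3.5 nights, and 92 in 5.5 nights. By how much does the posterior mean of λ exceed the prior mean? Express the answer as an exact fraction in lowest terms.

803/72

Total count: 62 + 54 + 109 + 25 + 68 + 23 + 92 = 433.
Total exposure: 3 + 3.5 + 7 + 2 + 3.5 + 3.5 + 5.5 = 28 nights.
Posterior: α' = 9 + 433 = 442, β' = 8 + 28 = 36.
Posterior mean = 442/36 = 221/18; prior mean = 9/8 = 9/8. Difference = 221/18 − 9/8 = 803/72.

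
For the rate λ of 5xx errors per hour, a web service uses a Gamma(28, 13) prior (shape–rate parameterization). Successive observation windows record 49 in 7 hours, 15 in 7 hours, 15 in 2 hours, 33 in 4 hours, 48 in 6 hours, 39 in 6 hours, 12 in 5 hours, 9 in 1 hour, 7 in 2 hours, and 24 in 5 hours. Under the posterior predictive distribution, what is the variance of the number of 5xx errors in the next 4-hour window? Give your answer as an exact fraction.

Total count: 49 + 15 + 15 + 33 + 48 + 39 + 12 + 9 + 7 + 24 = 251.
Total exposure: 7 + 7 + 2 + 4 + 6 + 6 + 5 + 1 + 2 + 5 = 45 hours.
By Gamma–Poisson conjugacy, the posterior is Gamma(α + Σx, β + Σt) = Gamma(28 + 251, 13 + 45) = Gamma(279, 58).
The posterior predictive for a window of length T is Negative Binomial with variance T·α'·(β'+T)/β'² = 4·279·62/3364 = 17298/841.

17298/841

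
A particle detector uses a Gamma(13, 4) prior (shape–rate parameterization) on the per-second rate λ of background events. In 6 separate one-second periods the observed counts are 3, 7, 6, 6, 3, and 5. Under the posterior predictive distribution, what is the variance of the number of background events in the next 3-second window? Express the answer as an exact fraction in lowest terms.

1677/100

Total count: 3 + 7 + 6 + 6 + 3 + 5 = 30.
Total exposure: 6 seconds.
Conjugate update: add total count to the shape and total exposure to the rate, giving Gamma(43, 10).
The posterior predictive for a window of length T is Negative Binomial with variance T·α'·(β'+T)/β'² = 3·43·13/100 = 1677/100.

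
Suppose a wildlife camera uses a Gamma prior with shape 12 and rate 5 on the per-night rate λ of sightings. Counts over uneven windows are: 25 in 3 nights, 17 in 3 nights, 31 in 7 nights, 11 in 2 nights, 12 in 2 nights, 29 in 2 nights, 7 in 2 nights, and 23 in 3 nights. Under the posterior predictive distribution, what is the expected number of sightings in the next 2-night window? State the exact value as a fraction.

Total count: 25 + 17 + 31 + 11 + 12 + 29 + 7 + 23 = 155.
Total exposure: 3 + 3 + 7 + 2 + 2 + 2 + 2 + 3 = 24 nights.
Gamma(α, β) with Poisson data over total exposure Σt gives posterior Gamma(α+Σx, β+Σt) = Gamma(167, 29).
Predictive mean over a 2-night window = T·E[λ|data] = 2·167/29 = 334/29.

334/29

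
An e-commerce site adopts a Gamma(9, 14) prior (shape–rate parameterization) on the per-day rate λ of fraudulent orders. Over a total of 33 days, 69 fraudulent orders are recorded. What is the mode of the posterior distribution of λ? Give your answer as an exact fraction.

77/47

Total count 69 over total exposure 33 days.
The Gamma prior is conjugate for the Poisson rate, so λ | data ~ Gamma(9+69, 14+33) = Gamma(78, 47).
Posterior mode = (α'−1)/β' = 77/47.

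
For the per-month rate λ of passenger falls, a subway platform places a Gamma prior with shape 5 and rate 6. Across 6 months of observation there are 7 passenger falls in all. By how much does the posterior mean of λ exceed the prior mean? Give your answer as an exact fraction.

Total count 7 over total exposure 6 months.
Conjugate update: add total count to the shape and total exposure to the rate, giving Gamma(12, 12).
Posterior mean = 12/12 = 1; prior mean = 5/6 = 5/6. Difference = 1 − 5/6 = 1/6.

1/6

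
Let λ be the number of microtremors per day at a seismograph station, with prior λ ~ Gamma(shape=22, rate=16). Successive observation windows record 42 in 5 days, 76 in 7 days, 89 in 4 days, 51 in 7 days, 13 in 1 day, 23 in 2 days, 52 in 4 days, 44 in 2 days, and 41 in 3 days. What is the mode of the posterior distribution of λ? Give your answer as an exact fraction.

452/51

Total count: 42 + 76 + 89 + 51 + 13 + 23 + 52 + 44 + 41 = 431.
Total exposure: 5 + 7 + 4 + 7 + 1 + 2 + 4 + 2 + 3 = 35 days.
Conjugate update: add total count to the shape and total exposure to the rate, giving Gamma(453, 51).
Posterior mode = (α'−1)/β' = 452/51.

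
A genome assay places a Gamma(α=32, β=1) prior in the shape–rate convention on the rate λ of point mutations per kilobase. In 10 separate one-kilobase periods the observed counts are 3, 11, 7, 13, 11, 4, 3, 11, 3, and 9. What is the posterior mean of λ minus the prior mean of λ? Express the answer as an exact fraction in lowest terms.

-245/11

Total count: 3 + 11 + 7 + 13 + 11 + 4 + 3 + 11 + 3 + 9 = 75.
Total exposure: 10 kilobases.
By Gamma–Poisson conjugacy, the posterior is Gamma(α + Σx, β + Σt) = Gamma(32 + 75, 1 + 10) = Gamma(107, 11).
Posterior mean = 107/11 = 107/11; prior mean = 32/1 = 32. Difference = 107/11 − 32 = -245/11.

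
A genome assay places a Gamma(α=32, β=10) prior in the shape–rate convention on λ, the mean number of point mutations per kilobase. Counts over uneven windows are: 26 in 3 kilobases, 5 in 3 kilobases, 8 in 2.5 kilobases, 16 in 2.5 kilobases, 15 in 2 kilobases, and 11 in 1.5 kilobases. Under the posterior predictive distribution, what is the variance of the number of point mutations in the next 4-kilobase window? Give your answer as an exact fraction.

51528/2401

Total count: 26 + 5 + 8 + 16 + 15 + 11 = 81.
Total exposure: 3 + 3 + 2.5 + 2.5 + 2 + 1.5 = 14.5 kilobases.
Gamma(α, β) with Poisson data over total exposure Σt gives posterior Gamma(α+Σx, β+Σt) = Gamma(113, 49/2).
The posterior predictive for a window of length T is Negative Binomial with variance T·α'·(β'+T)/β'² = 4·113·(57/2)/(2401/4) = 51528/2401.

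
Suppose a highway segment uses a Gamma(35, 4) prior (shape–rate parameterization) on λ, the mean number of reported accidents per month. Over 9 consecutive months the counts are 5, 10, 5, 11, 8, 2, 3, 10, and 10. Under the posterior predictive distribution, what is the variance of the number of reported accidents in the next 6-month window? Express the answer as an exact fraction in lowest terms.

11286/169

Total count: 5 + 10 + 5 + 11 + 8 + 2 + 3 + 10 + 10 = 64.
Total exposure: 9 months.
Posterior: α' = 35 + 64 = 99, β' = 4 + 9 = 13.
The posterior predictive for a window of length T is Negative Binomial with variance T·α'·(β'+T)/β'² = 6·99·19/169 = 11286/169.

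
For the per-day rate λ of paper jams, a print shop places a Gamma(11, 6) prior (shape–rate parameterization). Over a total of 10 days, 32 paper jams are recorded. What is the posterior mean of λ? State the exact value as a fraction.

Total count 32 over total exposure 10 days.
Gamma(α, β) with Poisson data over total exposure Σt gives posterior Gamma(α+Σx, β+Σt) = Gamma(43, 16).
Posterior mean = α'/β' = 43/16.

43/16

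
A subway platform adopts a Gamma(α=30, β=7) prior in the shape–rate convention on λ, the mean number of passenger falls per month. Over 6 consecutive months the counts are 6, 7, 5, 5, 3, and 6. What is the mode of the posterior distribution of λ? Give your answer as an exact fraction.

Total count: 6 + 7 + 5 + 5 + 3 + 6 = 32.
Total exposure: 6 months.
By Gamma–Poisson conjugacy, the posterior is Gamma(α + Σx, β + Σt) = Gamma(30 + 32, 7 + 6) = Gamma(62, 13).
Posterior mode = (α'−1)/β' = 61/13.

61/13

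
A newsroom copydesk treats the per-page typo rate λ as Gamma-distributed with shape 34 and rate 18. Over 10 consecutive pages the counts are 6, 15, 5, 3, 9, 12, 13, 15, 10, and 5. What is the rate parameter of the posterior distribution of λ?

28

Total count: 6 + 15 + 5 + 3 + 9 + 12 + 13 + 15 + 10 + 5 = 93.
Total exposure: 10 pages.
Conjugate update: add total count to the shape and total exposure to the rate, giving Gamma(127, 28).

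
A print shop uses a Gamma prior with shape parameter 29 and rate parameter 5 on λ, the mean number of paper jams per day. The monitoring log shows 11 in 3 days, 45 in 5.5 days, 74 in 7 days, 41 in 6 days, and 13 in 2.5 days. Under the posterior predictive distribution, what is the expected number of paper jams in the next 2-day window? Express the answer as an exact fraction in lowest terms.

Total count: 11 + 45 + 74 + 41 + 13 = 184.
Total exposure: 3 + 5.5 + 7 + 6 + 2.5 = 24 days.
The Gamma prior is conjugate for the Poisson rate, so λ | data ~ Gamma(29+184, 5+24) = Gamma(213, 29).
Predictive mean over a 2-day window = T·E[λ|data] = 2·213/29 = 426/29.

426/29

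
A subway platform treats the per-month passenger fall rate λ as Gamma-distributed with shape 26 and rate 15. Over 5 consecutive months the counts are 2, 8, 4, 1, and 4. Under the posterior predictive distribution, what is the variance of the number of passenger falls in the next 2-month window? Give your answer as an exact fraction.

Total count: 2 + 8 + 4 + 1 + 4 = 19.
Total exposure: 5 months.
The Gamma prior is conjugate for the Poisson rate, so λ | data ~ Gamma(26+19, 15+5) = Gamma(45, 20).
The posterior predictive for a window of length T is Negative Binomial with variance T·α'·(β'+T)/β'² = 2·45·22/400 = 99/20.

99/20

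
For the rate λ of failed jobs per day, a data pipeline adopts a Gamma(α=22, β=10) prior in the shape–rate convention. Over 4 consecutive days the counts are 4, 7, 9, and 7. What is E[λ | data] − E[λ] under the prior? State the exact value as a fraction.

Total count: 4 + 7 + 9 + 7 = 27.
Total exposure: 4 days.
Posterior: α' = 22 + 27 = 49, β' = 10 + 4 = 14.
Posterior mean = 49/14 = 7/2; prior mean = 22/10 = 11/5. Difference = 7/2 − 11/5 = 13/10.

13/10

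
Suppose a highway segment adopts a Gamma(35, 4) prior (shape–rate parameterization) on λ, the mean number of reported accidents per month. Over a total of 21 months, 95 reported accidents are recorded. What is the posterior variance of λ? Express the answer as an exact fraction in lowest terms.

26/125

Total count 95 over total exposure 21 months.
The Gamma prior is conjugate for the Poisson rate, so λ | data ~ Gamma(35+95, 4+21) = Gamma(130, 25).
Posterior variance = α'/β'² = 130/625 = 26/125.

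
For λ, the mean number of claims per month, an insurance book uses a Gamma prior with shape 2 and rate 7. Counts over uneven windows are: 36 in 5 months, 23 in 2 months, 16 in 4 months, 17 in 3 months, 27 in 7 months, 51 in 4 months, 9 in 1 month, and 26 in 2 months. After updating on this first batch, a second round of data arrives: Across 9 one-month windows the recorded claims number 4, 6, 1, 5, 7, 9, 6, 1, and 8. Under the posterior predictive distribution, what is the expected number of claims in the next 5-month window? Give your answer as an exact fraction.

Total count: 36 + 23 + 16 + 17 + 27 + 51 + 9 + 26 = 205.
Total exposure: 5 + 2 + 4 + 3 + 7 + 4 + 1 + 2 = 28 months.
After the first batch: Gamma(2 + 205, 7 + 28) = Gamma(207, 35).
Total count: 4 + 6 + 1 + 5 + 7 + 9 + 6 + 1 + 8 = 47.
Total exposure: 9 months.
After the second batch: Gamma(207 + 47, 35 + 9) = Gamma(254, 44).
Predictive mean over a 5-month window = T·E[λ|data] = 5·254/44 = 635/22.

635/22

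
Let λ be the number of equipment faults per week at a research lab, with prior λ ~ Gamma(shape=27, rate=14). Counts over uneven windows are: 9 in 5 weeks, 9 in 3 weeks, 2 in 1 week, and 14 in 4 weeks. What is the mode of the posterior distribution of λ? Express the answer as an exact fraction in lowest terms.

20/9

Total count: 9 + 9 + 2 + 14 = 34.
Total exposure: 5 + 3 + 1 + 4 = 13 weeks.
Gamma(α, β) with Poisson data over total exposure Σt gives posterior Gamma(α+Σx, β+Σt) = Gamma(61, 27).
Posterior mode = (α'−1)/β' = 60/27 = 20/9.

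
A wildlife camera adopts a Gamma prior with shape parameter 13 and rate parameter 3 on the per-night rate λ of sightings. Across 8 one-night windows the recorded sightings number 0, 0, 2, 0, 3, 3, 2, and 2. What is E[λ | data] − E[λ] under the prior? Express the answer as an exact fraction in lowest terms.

Total count: 0 + 0 + 2 + 0 + 3 + 3 + 2 + 2 = 12.
Total exposure: 8 nights.
Gamma(α, β) with Poisson data over total exposure Σt gives posterior Gamma(α+Σx, β+Σt) = Gamma(25, 11).
Posterior mean = 25/11 = 25/11; prior mean = 13/3 = 13/3. Difference = 25/11 − 13/3 = -68/33.

-68/33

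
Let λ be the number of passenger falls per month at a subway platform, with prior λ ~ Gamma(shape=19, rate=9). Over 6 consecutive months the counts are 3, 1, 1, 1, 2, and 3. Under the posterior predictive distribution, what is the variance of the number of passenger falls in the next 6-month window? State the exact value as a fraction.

84/5

Total count: 3 + 1 + 1 + 1 + 2 + 3 = 11.
Total exposure: 6 months.
Gamma(α, β) with Poisson data over total exposure Σt gives posterior Gamma(α+Σx, β+Σt) = Gamma(30, 15).
The posterior predictive for a window of length T is Negative Binomial with variance T·α'·(β'+T)/β'² = 6·30·21/225 = 84/5.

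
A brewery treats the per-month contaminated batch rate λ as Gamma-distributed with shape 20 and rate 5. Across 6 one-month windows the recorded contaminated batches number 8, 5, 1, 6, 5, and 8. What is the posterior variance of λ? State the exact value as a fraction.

53/121

Total count: 8 + 5 + 1 + 6 + 5 + 8 = 33.
Total exposure: 6 months.
The Gamma prior is conjugate for the Poisson rate, so λ | data ~ Gamma(20+33, 5+6) = Gamma(53, 11).
Posterior variance = α'/β'² = 53/121.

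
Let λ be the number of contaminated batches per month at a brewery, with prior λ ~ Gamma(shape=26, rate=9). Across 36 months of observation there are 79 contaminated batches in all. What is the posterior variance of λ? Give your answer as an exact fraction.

Total count 79 over total exposure 36 months.
The Gamma prior is conjugate for the Poisson rate, so λ | data ~ Gamma(26+79, 9+36) = Gamma(105, 45).
Posterior variance = α'/β'² = 105/2025 = 7/135.

7/135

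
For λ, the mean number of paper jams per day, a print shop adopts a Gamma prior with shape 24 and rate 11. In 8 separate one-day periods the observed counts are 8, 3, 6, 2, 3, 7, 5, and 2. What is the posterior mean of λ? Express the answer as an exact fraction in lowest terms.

60/19

Total count: 8 + 3 + 6 + 2 + 3 + 7 + 5 + 2 = 36.
Total exposure: 8 days.
Gamma(α, β) with Poisson data over total exposure Σt gives posterior Gamma(α+Σx, β+Σt) = Gamma(60, 19).
Posterior mean = α'/β' = 60/19.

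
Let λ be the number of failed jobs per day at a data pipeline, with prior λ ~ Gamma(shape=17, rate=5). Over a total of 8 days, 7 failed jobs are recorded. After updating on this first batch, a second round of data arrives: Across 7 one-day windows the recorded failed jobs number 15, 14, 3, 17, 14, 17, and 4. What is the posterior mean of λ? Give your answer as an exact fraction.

Total count 7 over total exposure 8 days.
After the first batch: Gamma(17 + 7, 5 + 8) = Gamma(24, 13).
Total count: 15 + 14 + 3 + 17 + 14 + 17 + 4 = 84.
Total exposure: 7 days.
After the second batch: Gamma(24 + 84, 13 + 7) = Gamma(108, 20).
Posterior mean = α'/β' = 108/20 = 27/5.

27/5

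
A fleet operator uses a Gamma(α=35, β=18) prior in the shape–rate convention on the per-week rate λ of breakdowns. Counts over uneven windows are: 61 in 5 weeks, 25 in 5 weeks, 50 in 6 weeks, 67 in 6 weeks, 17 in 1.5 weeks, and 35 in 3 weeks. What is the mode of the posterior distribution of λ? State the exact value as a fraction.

Total count: 61 + 25 + 50 + 67 + 17 + 35 = 255.
Total exposure: 5 + 5 + 6 + 6 + 1.5 + 3 = 26.5 weeks.
Conjugate update: add total count to the shape and total exposure to the rate, giving Gamma(290, 89/2).
Posterior mode = (α'−1)/β' = 289/(89/2) = 578/89.

578/89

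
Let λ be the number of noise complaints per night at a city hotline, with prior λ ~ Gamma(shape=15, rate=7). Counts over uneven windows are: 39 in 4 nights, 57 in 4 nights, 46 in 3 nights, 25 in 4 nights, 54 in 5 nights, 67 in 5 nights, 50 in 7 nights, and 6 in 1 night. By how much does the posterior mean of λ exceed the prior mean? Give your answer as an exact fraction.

1913/280

Total count: 39 + 57 + 46 + 25 + 54 + 67 + 50 + 6 = 344.
Total exposure: 4 + 4 + 3 + 4 + 5 + 5 + 7 + 1 = 33 nights.
Posterior: α' = 15 + 344 = 359, β' = 7 + 33 = 40.
Posterior mean = 359/40 = 359/40; prior mean = 15/7 = 15/7. Difference = 359/40 − 15/7 = 1913/280.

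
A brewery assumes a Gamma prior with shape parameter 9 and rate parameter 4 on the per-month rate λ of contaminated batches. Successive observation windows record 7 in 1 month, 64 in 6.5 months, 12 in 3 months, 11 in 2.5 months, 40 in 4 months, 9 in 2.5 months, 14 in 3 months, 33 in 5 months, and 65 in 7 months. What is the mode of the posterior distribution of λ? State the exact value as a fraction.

Total count: 7 + 64 + 12 + 11 + 40 + 9 + 14 + 33 + 65 = 255.
Total exposure: 1 + 6.5 + 3 + 2.5 + 4 + 2.5 + 3 + 5 + 7 = 34.5 months.
The Gamma prior is conjugate for the Poisson rate, so λ | data ~ Gamma(9+255, 4+34.5) = Gamma(264, 77/2).
Posterior mode = (α'−1)/β' = 263/(77/2) = 526/77.

526/77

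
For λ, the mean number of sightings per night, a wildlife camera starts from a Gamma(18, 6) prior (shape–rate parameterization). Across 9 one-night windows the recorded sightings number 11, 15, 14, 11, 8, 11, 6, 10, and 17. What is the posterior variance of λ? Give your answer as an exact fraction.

Total count: 11 + 15 + 14 + 11 + 8 + 11 + 6 + 10 + 17 = 103.
Total exposure: 9 nights.
The Gamma prior is conjugate for the Poisson rate, so λ | data ~ Gamma(18+103, 6+9) = Gamma(121, 15).
Posterior variance = α'/β'² = 121/225.

121/225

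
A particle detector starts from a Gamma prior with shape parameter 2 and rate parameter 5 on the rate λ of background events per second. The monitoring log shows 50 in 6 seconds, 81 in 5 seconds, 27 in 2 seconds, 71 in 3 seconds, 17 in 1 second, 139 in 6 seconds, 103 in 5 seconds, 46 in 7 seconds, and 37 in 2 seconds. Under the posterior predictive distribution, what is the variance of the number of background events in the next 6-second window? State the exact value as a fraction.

Total count: 50 + 81 + 27 + 71 + 17 + 139 + 103 + 46 + 37 = 571.
Total exposure: 6 + 5 + 2 + 3 + 1 + 6 + 5 + 7 + 2 = 37 seconds.
Conjugate update: add total count to the shape and total exposure to the rate, giving Gamma(573, 42).
The posterior predictive for a window of length T is Negative Binomial with variance T·α'·(β'+T)/β'² = 6·573·48/1764 = 4584/49.

4584/49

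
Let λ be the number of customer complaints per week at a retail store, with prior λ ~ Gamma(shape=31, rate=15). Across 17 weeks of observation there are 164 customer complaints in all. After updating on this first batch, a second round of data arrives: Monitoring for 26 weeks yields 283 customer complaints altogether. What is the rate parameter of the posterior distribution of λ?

58

Total count 164 over total exposure 17 weeks.
After the first batch: Gamma(31 + 164, 15 + 17) = Gamma(195, 32).
Total count 283 over total exposure 26 weeks.
After the second batch: Gamma(195 + 283, 32 + 26) = Gamma(478, 58).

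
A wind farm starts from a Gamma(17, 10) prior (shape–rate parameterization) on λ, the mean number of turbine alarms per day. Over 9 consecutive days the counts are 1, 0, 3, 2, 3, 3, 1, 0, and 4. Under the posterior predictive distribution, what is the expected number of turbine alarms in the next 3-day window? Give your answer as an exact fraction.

102/19

Total count: 1 + 0 + 3 + 2 + 3 + 3 + 1 + 0 + 4 = 17.
Total exposure: 9 days.
Posterior: α' = 17 + 17 = 34, β' = 10 + 9 = 19.
Predictive mean over a 3-day window = T·E[λ|data] = 3·34/19 = 102/19.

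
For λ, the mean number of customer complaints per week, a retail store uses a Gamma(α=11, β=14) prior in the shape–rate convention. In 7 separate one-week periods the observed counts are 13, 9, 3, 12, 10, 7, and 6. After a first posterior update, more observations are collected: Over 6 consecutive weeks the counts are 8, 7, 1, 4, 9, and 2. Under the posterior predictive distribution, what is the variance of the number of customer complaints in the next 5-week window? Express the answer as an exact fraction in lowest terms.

5440/243

Total count: 13 + 9 + 3 + 12 + 10 + 7 + 6 = 60.
Total exposure: 7 weeks.
After the first batch: Gamma(11 + 60, 14 + 7) = Gamma(71, 21).
Total count: 8 + 7 + 1 + 4 + 9 + 2 = 31.
Total exposure: 6 weeks.
After the second batch: Gamma(71 + 31, 21 + 6) = Gamma(102, 27).
The posterior predictive for a window of length T is Negative Binomial with variance T·α'·(β'+T)/β'² = 5·102·32/729 = 5440/243.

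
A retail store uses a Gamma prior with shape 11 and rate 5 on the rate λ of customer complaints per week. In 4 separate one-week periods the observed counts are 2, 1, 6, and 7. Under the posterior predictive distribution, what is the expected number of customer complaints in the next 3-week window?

Total count: 2 + 1 + 6 + 7 = 16.
Total exposure: 4 weeks.
Gamma(α, β) with Poisson data over total exposure Σt gives posterior Gamma(α+Σx, β+Σt) = Gamma(27, 9).
Predictive mean over a 3-week window = T·E[λ|data] = 3·27/9 = 9.

9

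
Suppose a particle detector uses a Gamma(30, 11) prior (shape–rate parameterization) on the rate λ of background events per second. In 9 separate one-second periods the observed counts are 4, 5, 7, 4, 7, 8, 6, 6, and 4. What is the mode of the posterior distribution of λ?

4

Total count: 4 + 5 + 7 + 4 + 7 + 8 + 6 + 6 + 4 = 51.
Total exposure: 9 seconds.
Conjugate update: add total count to the shape and total exposure to the rate, giving Gamma(81, 20).
Posterior mode = (α'−1)/β' = 80/20 = 4.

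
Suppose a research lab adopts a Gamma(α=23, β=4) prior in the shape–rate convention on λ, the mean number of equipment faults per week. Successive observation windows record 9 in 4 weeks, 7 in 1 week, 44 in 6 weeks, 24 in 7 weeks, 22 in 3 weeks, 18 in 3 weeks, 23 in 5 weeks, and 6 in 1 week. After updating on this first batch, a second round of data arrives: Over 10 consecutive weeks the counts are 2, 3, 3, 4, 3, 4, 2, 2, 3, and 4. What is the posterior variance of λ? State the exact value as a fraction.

103/968

Total count: 9 + 7 + 44 + 24 + 22 + 18 + 23 + 6 = 153.
Total exposure: 4 + 1 + 6 + 7 + 3 + 3 + 5 + 1 = 30 weeks.
After the first batch: Gamma(23 + 153, 4 + 30) = Gamma(176, 34).
Total count: 2 + 3 + 3 + 4 + 3 + 4 + 2 + 2 + 3 + 4 = 30.
Total exposure: 10 weeks.
After the second batch: Gamma(176 + 30, 34 + 10) = Gamma(206, 44).
Posterior variance = α'/β'² = 206/1936 = 103/968.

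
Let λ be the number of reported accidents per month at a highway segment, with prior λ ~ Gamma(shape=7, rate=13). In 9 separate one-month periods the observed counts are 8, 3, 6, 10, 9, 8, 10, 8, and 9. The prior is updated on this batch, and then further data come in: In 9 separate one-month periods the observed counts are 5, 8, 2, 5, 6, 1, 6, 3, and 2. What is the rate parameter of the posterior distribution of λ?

Total count: 8 + 3 + 6 + 10 + 9 + 8 + 10 + 8 + 9 = 71.
Total exposure: 9 months.
After the first batch: Gamma(7 + 71, 13 + 9) = Gamma(78, 22).
Total count: 5 + 8 + 2 + 5 + 6 + 1 + 6 + 3 + 2 = 38.
Total exposure: 9 months.
After the second batch: Gamma(78 + 38, 22 + 9) = Gamma(116, 31).

31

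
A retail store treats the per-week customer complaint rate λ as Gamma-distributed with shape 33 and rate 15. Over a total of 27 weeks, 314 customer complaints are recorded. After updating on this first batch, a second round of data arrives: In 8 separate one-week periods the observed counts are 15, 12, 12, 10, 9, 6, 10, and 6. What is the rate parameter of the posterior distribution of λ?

Total count 314 over total exposure 27 weeks.
After the first batch: Gamma(33 + 314, 15 + 27) = Gamma(347, 42).
Total count: 15 + 12 + 12 + 10 + 9 + 6 + 10 + 6 = 80.
Total exposure: 8 weeks.
After the second batch: Gamma(347 + 80, 42 + 8) = Gamma(427, 50).

50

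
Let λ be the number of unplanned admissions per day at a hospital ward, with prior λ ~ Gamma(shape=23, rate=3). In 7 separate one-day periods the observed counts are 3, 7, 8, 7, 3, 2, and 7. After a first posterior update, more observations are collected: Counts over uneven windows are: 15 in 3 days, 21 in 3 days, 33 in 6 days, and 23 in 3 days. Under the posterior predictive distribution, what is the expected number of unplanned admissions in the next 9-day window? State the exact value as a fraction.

Total count: 3 + 7 + 8 + 7 + 3 + 2 + 7 = 37.
Total exposure: 7 days.
After the first batch: Gamma(23 + 37, 3 + 7) = Gamma(60, 10).
Total count: 15 + 21 + 33 + 23 = 92.
Total exposure: 3 + 3 + 6 + 3 = 15 days.
After the second batch: Gamma(60 + 92, 10 + 15) = Gamma(152, 25).
Predictive mean over a 9-day window = T·E[λ|data] = 9·152/25 = 1368/25.

1368/25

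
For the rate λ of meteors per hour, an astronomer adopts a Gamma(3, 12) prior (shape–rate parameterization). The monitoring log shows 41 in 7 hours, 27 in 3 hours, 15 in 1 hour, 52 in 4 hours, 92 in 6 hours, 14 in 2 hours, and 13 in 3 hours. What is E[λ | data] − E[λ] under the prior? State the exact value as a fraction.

Total count: 41 + 27 + 15 + 52 + 92 + 14 + 13 = 254.
Total exposure: 7 + 3 + 1 + 4 + 6 + 2 + 3 = 26 hours.
By Gamma–Poisson conjugacy, the posterior is Gamma(α + Σx, β + Σt) = Gamma(3 + 254, 12 + 26) = Gamma(257, 38).
Posterior mean = 257/38 = 257/38; prior mean = 3/12 = 1/4. Difference = 257/38 − 1/4 = 495/76.

495/76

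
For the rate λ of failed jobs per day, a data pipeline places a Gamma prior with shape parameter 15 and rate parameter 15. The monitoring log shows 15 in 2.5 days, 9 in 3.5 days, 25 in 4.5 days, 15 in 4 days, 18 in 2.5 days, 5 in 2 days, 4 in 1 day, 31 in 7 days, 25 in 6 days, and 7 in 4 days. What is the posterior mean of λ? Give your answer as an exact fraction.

13/4

Total count: 15 + 9 + 25 + 15 + 18 + 5 + 4 + 31 + 25 + 7 = 154.
Total exposure: 2.5 + 3.5 + 4.5 + 4 + 2.5 + 2 + 1 + 7 + 6 + 4 = 37 days.
Gamma(α, β) with Poisson data over total exposure Σt gives posterior Gamma(α+Σx, β+Σt) = Gamma(169, 52).
Posterior mean = α'/β' = 169/52 = 13/4.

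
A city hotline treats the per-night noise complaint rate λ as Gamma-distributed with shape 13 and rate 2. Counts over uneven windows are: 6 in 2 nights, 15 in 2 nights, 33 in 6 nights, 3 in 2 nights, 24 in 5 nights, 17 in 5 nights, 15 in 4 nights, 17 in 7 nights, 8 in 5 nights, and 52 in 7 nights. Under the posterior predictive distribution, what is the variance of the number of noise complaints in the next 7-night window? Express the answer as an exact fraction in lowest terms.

Total count: 6 + 15 + 33 + 3 + 24 + 17 + 15 + 17 + 8 + 52 = 190.
Total exposure: 2 + 2 + 6 + 2 + 5 + 5 + 4 + 7 + 5 + 7 = 45 nights.
The Gamma prior is conjugate for the Poisson rate, so λ | data ~ Gamma(13+190, 2+45) = Gamma(203, 47).
The posterior predictive for a window of length T is Negative Binomial with variance T·α'·(β'+T)/β'² = 7·203·54/2209 = 76734/2209.

76734/2209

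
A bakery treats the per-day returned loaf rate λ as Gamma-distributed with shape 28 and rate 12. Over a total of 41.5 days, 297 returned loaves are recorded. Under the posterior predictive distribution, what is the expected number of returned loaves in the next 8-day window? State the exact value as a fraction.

Total count 297 over total exposure 41.5 days.
Posterior: α' = 28 + 297 = 325, β' = 12 + 41.5 = 107/2.
Predictive mean over an 8-day window = T·E[λ|data] = 8·325/(107/2) = 5200/107.

5200/107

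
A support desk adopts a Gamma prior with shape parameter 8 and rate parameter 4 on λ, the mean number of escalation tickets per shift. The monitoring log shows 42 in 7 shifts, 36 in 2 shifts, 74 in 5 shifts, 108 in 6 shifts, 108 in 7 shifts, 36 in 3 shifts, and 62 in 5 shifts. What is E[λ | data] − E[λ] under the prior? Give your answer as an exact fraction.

132/13

Total count: 42 + 36 + 74 + 108 + 108 + 36 + 62 = 466.
Total exposure: 7 + 2 + 5 + 6 + 7 + 3 + 5 = 35 shifts.
By Gamma–Poisson conjugacy, the posterior is Gamma(α + Σx, β + Σt) = Gamma(8 + 466, 4 + 35) = Gamma(474, 39).
Posterior mean = 474/39 = 158/13; prior mean = 8/4 = 2. Difference = 158/13 − 2 = 132/13.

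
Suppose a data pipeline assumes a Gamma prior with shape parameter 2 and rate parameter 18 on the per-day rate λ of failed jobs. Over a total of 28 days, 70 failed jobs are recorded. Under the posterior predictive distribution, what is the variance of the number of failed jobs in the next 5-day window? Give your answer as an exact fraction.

4590/529

Total count 70 over total exposure 28 days.
Conjugate update: add total count to the shape and total exposure to the rate, giving Gamma(72, 46).
The posterior predictive for a window of length T is Negative Binomial with variance T·α'·(β'+T)/β'² = 5·72·51/2116 = 4590/529.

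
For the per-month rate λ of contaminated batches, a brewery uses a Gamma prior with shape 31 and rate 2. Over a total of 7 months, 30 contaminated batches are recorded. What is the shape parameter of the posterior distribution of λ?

61

Total count 30 over total exposure 7 months.
Posterior: α' = 31 + 30 = 61, β' = 2 + 7 = 9.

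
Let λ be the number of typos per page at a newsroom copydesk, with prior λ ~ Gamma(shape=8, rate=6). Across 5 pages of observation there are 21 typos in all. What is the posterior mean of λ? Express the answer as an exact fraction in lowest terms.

29/11

Total count 21 over total exposure 5 pages.
The Gamma prior is conjugate for the Poisson rate, so λ | data ~ Gamma(8+21, 6+5) = Gamma(29, 11).
Posterior mean = α'/β' = 29/11.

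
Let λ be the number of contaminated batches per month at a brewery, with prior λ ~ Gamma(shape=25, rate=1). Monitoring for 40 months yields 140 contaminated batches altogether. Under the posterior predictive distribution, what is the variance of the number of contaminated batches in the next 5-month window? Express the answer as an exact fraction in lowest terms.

Total count 140 over total exposure 40 months.
The Gamma prior is conjugate for the Poisson rate, so λ | data ~ Gamma(25+140, 1+40) = Gamma(165, 41).
The posterior predictive for a window of length T is Negative Binomial with variance T·α'·(β'+T)/β'² = 5·165·46/1681 = 37950/1681.

37950/1681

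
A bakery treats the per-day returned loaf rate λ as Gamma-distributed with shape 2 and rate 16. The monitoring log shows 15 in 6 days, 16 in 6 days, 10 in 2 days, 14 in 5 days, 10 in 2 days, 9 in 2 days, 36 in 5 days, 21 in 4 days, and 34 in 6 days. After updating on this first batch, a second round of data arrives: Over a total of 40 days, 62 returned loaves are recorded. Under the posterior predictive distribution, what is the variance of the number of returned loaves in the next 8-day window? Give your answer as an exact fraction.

Total count: 15 + 16 + 10 + 14 + 10 + 9 + 36 + 21 + 34 = 165.
Total exposure: 6 + 6 + 2 + 5 + 2 + 2 + 5 + 4 + 6 = 38 days.
After the first batch: Gamma(2 + 165, 16 + 38) = Gamma(167, 54).
Total count 62 over total exposure 40 days.
After the second batch: Gamma(167 + 62, 54 + 40) = Gamma(229, 94).
The posterior predictive for a window of length T is Negative Binomial with variance T·α'·(β'+T)/β'² = 8·229·102/8836 = 46716/2209.

46716/2209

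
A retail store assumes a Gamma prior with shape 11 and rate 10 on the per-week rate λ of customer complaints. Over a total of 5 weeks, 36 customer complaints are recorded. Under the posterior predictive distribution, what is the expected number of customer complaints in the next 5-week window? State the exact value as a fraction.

47/3

Total count 36 over total exposure 5 weeks.
Conjugate update: add total count to the shape and total exposure to the rate, giving Gamma(47, 15).
Predictive mean over a 5-week window = T·E[λ|data] = 5·47/15 = 47/3.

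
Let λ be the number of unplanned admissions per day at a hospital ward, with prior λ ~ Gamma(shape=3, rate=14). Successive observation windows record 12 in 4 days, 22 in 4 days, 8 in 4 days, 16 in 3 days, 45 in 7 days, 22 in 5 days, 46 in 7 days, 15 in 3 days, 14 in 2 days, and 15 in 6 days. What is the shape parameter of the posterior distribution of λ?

Total count: 12 + 22 + 8 + 16 + 45 + 22 + 46 + 15 + 14 + 15 = 215.
Total exposure: 4 + 4 + 4 + 3 + 7 + 5 + 7 + 3 + 2 + 6 = 45 days.
Posterior: α' = 3 + 215 = 218, β' = 14 + 45 = 59.

218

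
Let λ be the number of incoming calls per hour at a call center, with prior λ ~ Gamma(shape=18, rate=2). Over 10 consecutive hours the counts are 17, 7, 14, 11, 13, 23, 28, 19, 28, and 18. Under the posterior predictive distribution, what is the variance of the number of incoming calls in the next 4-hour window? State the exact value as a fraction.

Total count: 17 + 7 + 14 + 11 + 13 + 23 + 28 + 19 + 28 + 18 = 178.
Total exposure: 10 hours.
The Gamma prior is conjugate for the Poisson rate, so λ | data ~ Gamma(18+178, 2+10) = Gamma(196, 12).
The posterior predictive for a window of length T is Negative Binomial with variance T·α'·(β'+T)/β'² = 4·196·16/144 = 784/9.

784/9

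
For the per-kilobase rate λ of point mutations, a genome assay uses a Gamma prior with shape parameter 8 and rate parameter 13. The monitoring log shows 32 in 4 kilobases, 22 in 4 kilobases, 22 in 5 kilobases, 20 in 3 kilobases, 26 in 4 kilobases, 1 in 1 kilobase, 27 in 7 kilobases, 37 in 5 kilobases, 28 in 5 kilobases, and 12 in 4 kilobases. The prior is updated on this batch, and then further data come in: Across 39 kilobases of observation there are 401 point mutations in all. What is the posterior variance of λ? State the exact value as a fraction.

Total count: 32 + 22 + 22 + 20 + 26 + 1 + 27 + 37 + 28 + 12 = 227.
Total exposure: 4 + 4 + 5 + 3 + 4 + 1 + 7 + 5 + 5 + 4 = 42 kilobases.
After the first batch: Gamma(8 + 227, 13 + 42) = Gamma(235, 55).
Total count 401 over total exposure 39 kilobases.
After the second batch: Gamma(235 + 401, 55 + 39) = Gamma(636, 94).
Posterior variance = α'/β'² = 636/8836 = 159/2209.

159/2209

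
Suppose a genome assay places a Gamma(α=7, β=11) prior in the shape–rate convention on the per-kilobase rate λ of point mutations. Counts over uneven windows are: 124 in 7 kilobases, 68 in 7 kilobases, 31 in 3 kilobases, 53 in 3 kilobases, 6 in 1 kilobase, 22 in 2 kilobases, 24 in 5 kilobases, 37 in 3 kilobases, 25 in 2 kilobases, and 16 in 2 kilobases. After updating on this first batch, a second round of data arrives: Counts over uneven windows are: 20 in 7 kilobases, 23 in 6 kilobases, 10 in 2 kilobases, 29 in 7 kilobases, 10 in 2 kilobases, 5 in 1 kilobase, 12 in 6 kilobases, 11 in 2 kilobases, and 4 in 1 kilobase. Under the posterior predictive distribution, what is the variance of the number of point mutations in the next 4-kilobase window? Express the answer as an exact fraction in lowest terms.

Total count: 124 + 68 + 31 + 53 + 6 + 22 + 24 + 37 + 25 + 16 = 406.
Total exposure: 7 + 7 + 3 + 3 + 1 + 2 + 5 + 3 + 2 + 2 = 35 kilobases.
After the first batch: Gamma(7 + 406, 11 + 35) = Gamma(413, 46).
Total count: 20 + 23 + 10 + 29 + 10 + 5 + 12 + 11 + 4 = 124.
Total exposure: 7 + 6 + 2 + 7 + 2 + 1 + 6 + 2 + 1 = 34 kilobases.
After the second batch: Gamma(413 + 124, 46 + 34) = Gamma(537, 80).
The posterior predictive for a window of length T is Negative Binomial with variance T·α'·(β'+T)/β'² = 4·537·84/6400 = 11277/400.

11277/400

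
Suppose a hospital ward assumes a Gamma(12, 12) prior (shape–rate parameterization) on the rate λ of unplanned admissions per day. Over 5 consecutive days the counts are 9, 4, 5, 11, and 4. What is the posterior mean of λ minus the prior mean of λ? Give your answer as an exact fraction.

28/17

Total count: 9 + 4 + 5 + 11 + 4 = 33.
Total exposure: 5 days.
Conjugate update: add total count to the shape and total exposure to the rate, giving Gamma(45, 17).
Posterior mean = 45/17 = 45/17; prior mean = 12/12 = 1. Difference = 45/17 − 1 = 28/17.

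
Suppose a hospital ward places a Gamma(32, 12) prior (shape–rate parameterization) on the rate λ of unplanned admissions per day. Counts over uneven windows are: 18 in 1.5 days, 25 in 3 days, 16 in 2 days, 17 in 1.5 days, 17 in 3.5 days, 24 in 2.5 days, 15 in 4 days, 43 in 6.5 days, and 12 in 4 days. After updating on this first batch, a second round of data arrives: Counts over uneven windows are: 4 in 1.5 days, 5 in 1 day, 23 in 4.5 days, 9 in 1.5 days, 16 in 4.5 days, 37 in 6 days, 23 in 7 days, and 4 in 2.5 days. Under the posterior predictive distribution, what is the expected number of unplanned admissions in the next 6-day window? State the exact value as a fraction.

Total count: 18 + 25 + 16 + 17 + 17 + 24 + 15 + 43 + 12 = 187.
Total exposure: 1.5 + 3 + 2 + 1.5 + 3.5 + 2.5 + 4 + 6.5 + 4 = 28.5 days.
After the first batch: Gamma(32 + 187, 12 + 28.5) = Gamma(219, 81/2).
Total count: 4 + 5 + 23 + 9 + 16 + 37 + 23 + 4 = 121.
Total exposure: 1.5 + 1 + 4.5 + 1.5 + 4.5 + 6 + 7 + 2.5 = 28.5 days.
After the second batch: Gamma(219 + 121, 81/2 + 28.5) = Gamma(340, 69).
Predictive mean over a 6-day window = T·E[λ|data] = 6·340/69 = 680/23.

680/23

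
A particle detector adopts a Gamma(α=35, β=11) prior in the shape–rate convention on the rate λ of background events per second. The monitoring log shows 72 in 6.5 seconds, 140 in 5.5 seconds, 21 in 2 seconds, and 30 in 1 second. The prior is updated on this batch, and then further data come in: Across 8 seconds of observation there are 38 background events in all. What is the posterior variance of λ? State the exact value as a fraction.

Total count: 72 + 140 + 21 + 30 = 263.
Total exposure: 6.5 + 5.5 + 2 + 1 = 15 seconds.
After the first batch: Gamma(35 + 263, 11 + 15) = Gamma(298, 26).
Total count 38 over total exposure 8 seconds.
After the second batch: Gamma(298 + 38, 26 + 8) = Gamma(336, 34).
Posterior variance = α'/β'² = 336/1156 = 84/289.

84/289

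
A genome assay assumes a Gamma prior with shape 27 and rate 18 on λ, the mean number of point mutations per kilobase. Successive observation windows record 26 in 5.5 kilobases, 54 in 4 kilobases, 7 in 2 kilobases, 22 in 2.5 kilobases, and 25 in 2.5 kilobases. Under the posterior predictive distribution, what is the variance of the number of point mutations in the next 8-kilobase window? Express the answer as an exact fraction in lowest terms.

9520/207

Total count: 26 + 54 + 7 + 22 + 25 = 134.
Total exposure: 5.5 + 4 + 2 + 2.5 + 2.5 = 16.5 kilobases.
Posterior: α' = 27 + 134 = 161, β' = 18 + 16.5 = 69/2.
The posterior predictive for a window of length T is Negative Binomial with variance T·α'·(β'+T)/β'² = 8·161·(85/2)/(4761/4) = 9520/207.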